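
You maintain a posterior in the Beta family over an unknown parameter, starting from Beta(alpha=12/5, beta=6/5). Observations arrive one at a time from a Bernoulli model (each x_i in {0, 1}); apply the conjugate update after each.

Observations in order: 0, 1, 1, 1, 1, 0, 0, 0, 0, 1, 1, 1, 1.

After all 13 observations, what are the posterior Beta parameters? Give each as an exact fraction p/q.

obs 1: x=0 → posterior Beta(12/5, 11/5)
obs 2: x=1 → posterior Beta(17/5, 11/5)
obs 3: x=1 → posterior Beta(22/5, 11/5)
obs 4: x=1 → posterior Beta(27/5, 11/5)
obs 5: x=1 → posterior Beta(32/5, 11/5)
obs 6: x=0 → posterior Beta(32/5, 16/5)
obs 7: x=0 → posterior Beta(32/5, 21/5)
obs 8: x=0 → posterior Beta(32/5, 26/5)
obs 9: x=0 → posterior Beta(32/5, 31/5)
obs 10: x=1 → posterior Beta(37/5, 31/5)
obs 11: x=1 → posterior Beta(42/5, 31/5)
obs 12: x=1 → posterior Beta(47/5, 31/5)
obs 13: x=1 → posterior Beta(52/5, 31/5)

alpha=52/5, beta=31/5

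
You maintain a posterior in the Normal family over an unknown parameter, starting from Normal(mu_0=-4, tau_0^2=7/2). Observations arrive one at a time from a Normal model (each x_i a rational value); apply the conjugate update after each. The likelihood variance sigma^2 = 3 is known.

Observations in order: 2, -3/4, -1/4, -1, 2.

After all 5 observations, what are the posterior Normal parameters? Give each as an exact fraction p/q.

mu_0=-10/41, tau_0^2=21/41

obs 1: x=2 → posterior Normal(-10/13, 21/13)
obs 2: x=-3/4 → posterior Normal(-61/80, 21/20)
obs 3: x=-1/4 → posterior Normal(-17/27, 7/9)
obs 4: x=-1 → posterior Normal(-12/17, 21/34)
obs 5: x=2 → posterior Normal(-10/41, 21/41)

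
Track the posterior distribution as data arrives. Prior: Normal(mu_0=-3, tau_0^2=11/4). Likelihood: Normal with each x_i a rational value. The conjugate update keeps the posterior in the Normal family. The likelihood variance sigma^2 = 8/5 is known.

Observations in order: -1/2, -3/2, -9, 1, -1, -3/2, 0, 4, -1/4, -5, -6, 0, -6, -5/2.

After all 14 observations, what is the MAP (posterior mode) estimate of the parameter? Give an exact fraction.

-6599/3208

obs 1: x=-1/2 → posterior Normal(-247/174, 88/87)
obs 2: x=-3/2 → posterior Normal(-103/71, 44/71)
obs 3: x=-9 → posterior Normal(-701/197, 88/197)
obs 4: x=1 → posterior Normal(-323/126, 22/63)
obs 5: x=-1 → posterior Normal(-701/307, 88/307)
obs 6: x=-3/2 → posterior Normal(-1567/724, 44/181)
obs 7: x=0 → posterior Normal(-1567/834, 88/417)
obs 8: x=4 → posterior Normal(-1127/944, 11/59)
obs 9: x=-1/4 → posterior Normal(-2309/2108, 88/527)
obs 10: x=-5 → posterior Normal(-3409/2328, 44/291)
obs 11: x=-6 → posterior Normal(-4729/2548, 88/637)
obs 12: x=0 → posterior Normal(-4729/2768, 22/173)
obs 13: x=-6 → posterior Normal(-6049/2988, 88/747)
obs 14: x=-5/2 → posterior Normal(-6599/3208, 44/401)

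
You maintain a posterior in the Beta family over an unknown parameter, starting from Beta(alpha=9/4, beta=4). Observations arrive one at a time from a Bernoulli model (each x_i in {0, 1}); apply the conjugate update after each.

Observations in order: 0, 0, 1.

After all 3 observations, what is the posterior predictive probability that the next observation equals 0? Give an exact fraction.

24/37

obs 1: x=0 → posterior Beta(9/4, 5)
obs 2: x=0 → posterior Beta(9/4, 6)
obs 3: x=1 → posterior Beta(13/4, 6)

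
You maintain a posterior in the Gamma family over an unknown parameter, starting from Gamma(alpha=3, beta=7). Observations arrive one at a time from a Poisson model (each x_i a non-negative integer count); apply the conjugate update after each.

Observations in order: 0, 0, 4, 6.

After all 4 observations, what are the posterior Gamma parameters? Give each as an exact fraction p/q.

obs 1: x=0 → posterior Gamma(3, 8)
obs 2: x=0 → posterior Gamma(3, 9)
obs 3: x=4 → posterior Gamma(7, 10)
obs 4: x=6 → posterior Gamma(13, 11)

alpha=13, beta=11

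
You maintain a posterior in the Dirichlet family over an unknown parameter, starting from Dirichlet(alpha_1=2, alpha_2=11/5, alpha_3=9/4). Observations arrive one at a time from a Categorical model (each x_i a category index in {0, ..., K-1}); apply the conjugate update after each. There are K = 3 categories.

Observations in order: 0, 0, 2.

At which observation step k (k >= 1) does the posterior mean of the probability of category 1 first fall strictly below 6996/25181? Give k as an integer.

k = 2

obs 1: x=0 → posterior Dirichlet(3, 11/5, 9/4)
obs 2: x=0 → posterior Dirichlet(4, 11/5, 9/4)
obs 3: x=2 → posterior Dirichlet(4, 11/5, 13/4)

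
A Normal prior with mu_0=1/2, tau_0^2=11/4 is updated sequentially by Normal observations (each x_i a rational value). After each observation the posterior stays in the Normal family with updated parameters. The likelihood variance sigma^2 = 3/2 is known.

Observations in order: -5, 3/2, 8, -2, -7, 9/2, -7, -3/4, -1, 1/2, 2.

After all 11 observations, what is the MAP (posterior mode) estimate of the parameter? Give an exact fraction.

-263/508

obs 1: x=-5 → posterior Normal(-52/17, 33/34)
obs 2: x=3/2 → posterior Normal(-71/56, 33/56)
obs 3: x=8 → posterior Normal(35/26, 11/26)
obs 4: x=-2 → posterior Normal(61/100, 33/100)
obs 5: x=-7 → posterior Normal(-93/122, 33/122)
obs 6: x=9/2 → posterior Normal(1/24, 11/48)
obs 7: x=-7 → posterior Normal(-74/83, 33/166)
obs 8: x=-3/4 → posterior Normal(-7/8, 33/188)
obs 9: x=-1 → posterior Normal(-373/420, 11/70)
obs 10: x=1/2 → posterior Normal(-351/464, 33/232)
obs 11: x=2 → posterior Normal(-263/508, 33/254)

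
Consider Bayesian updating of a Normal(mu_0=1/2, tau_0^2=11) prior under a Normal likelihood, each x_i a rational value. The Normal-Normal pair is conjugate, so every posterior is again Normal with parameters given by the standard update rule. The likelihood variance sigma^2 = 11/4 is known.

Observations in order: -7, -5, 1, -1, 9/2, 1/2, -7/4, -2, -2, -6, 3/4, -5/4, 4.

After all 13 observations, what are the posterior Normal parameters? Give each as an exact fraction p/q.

mu_0=-121/106, tau_0^2=11/53

obs 1: x=-7 → posterior Normal(-11/2, 11/5)
obs 2: x=-5 → posterior Normal(-95/18, 11/9)
obs 3: x=1 → posterior Normal(-87/26, 11/13)
obs 4: x=-1 → posterior Normal(-95/34, 11/17)
obs 5: x=9/2 → posterior Normal(-59/42, 11/21)
obs 6: x=1/2 → posterior Normal(-11/10, 11/25)
obs 7: x=-7/4 → posterior Normal(-69/58, 11/29)
obs 8: x=-2 → posterior Normal(-85/66, 1/3)
obs 9: x=-2 → posterior Normal(-101/74, 11/37)
obs 10: x=-6 → posterior Normal(-149/82, 11/41)
obs 11: x=3/4 → posterior Normal(-143/90, 11/45)
obs 12: x=-5/4 → posterior Normal(-153/98, 11/49)
obs 13: x=4 → posterior Normal(-121/106, 11/53)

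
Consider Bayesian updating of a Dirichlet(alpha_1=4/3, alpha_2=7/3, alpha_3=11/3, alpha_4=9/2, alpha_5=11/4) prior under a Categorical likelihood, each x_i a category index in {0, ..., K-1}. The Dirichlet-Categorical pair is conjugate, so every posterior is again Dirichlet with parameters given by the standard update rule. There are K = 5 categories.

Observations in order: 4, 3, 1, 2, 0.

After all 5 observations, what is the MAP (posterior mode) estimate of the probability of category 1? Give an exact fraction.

4/25

obs 1: x=4 → posterior Dirichlet(4/3, 7/3, 11/3, 9/2, 15/4)
obs 2: x=3 → posterior Dirichlet(4/3, 7/3, 11/3, 11/2, 15/4)
obs 3: x=1 → posterior Dirichlet(4/3, 10/3, 11/3, 11/2, 15/4)
obs 4: x=2 → posterior Dirichlet(4/3, 10/3, 14/3, 11/2, 15/4)
obs 5: x=0 → posterior Dirichlet(7/3, 10/3, 14/3, 11/2, 15/4)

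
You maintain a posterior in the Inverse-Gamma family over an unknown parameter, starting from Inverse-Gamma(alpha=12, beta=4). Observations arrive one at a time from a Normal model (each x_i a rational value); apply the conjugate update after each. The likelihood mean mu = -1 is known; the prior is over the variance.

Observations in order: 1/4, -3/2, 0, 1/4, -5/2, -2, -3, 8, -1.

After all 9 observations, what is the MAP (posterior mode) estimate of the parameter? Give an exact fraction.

obs 1: x=1/4 → posterior Inverse-Gamma(25/2, 153/32)
obs 2: x=-3/2 → posterior Inverse-Gamma(13, 157/32)
obs 3: x=0 → posterior Inverse-Gamma(27/2, 173/32)
obs 4: x=1/4 → posterior Inverse-Gamma(14, 99/16)
obs 5: x=-5/2 → posterior Inverse-Gamma(29/2, 117/16)
obs 6: x=-2 → posterior Inverse-Gamma(15, 125/16)
obs 7: x=-3 → posterior Inverse-Gamma(31/2, 157/16)
obs 8: x=8 → posterior Inverse-Gamma(16, 805/16)
obs 9: x=-1 → posterior Inverse-Gamma(33/2, 805/16)

23/8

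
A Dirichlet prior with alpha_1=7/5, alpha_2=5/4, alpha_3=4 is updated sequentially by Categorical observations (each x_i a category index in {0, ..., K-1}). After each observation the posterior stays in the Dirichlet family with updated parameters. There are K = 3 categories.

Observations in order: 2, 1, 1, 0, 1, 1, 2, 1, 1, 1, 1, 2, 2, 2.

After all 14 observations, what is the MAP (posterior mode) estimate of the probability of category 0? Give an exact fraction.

28/353

obs 1: x=2 → posterior Dirichlet(7/5, 5/4, 5)
obs 2: x=1 → posterior Dirichlet(7/5, 9/4, 5)
obs 3: x=1 → posterior Dirichlet(7/5, 13/4, 5)
obs 4: x=0 → posterior Dirichlet(12/5, 13/4, 5)
obs 5: x=1 → posterior Dirichlet(12/5, 17/4, 5)
obs 6: x=1 → posterior Dirichlet(12/5, 21/4, 5)
obs 7: x=2 → posterior Dirichlet(12/5, 21/4, 6)
obs 8: x=1 → posterior Dirichlet(12/5, 25/4, 6)
obs 9: x=1 → posterior Dirichlet(12/5, 29/4, 6)
obs 10: x=1 → posterior Dirichlet(12/5, 33/4, 6)
obs 11: x=1 → posterior Dirichlet(12/5, 37/4, 6)
obs 12: x=2 → posterior Dirichlet(12/5, 37/4, 7)
obs 13: x=2 → posterior Dirichlet(12/5, 37/4, 8)
obs 14: x=2 → posterior Dirichlet(12/5, 37/4, 9)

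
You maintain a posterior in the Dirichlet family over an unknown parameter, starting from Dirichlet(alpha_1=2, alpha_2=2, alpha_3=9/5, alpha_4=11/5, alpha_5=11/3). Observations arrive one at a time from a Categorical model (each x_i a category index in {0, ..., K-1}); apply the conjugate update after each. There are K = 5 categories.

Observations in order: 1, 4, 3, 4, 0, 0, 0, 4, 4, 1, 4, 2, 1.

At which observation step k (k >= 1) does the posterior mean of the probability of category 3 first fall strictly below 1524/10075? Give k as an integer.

obs 1: x=1 → posterior Dirichlet(2, 3, 9/5, 11/5, 11/3)
obs 2: x=4 → posterior Dirichlet(2, 3, 9/5, 11/5, 14/3)
obs 3: x=3 → posterior Dirichlet(2, 3, 9/5, 16/5, 14/3)
obs 4: x=4 → posterior Dirichlet(2, 3, 9/5, 16/5, 17/3)
obs 5: x=0 → posterior Dirichlet(3, 3, 9/5, 16/5, 17/3)
obs 6: x=0 → posterior Dirichlet(4, 3, 9/5, 16/5, 17/3)
obs 7: x=0 → posterior Dirichlet(5, 3, 9/5, 16/5, 17/3)
obs 8: x=4 → posterior Dirichlet(5, 3, 9/5, 16/5, 20/3)
obs 9: x=4 → posterior Dirichlet(5, 3, 9/5, 16/5, 23/3)
obs 10: x=1 → posterior Dirichlet(5, 4, 9/5, 16/5, 23/3)
obs 11: x=4 → posterior Dirichlet(5, 4, 9/5, 16/5, 26/3)
obs 12: x=2 → posterior Dirichlet(5, 4, 14/5, 16/5, 26/3)
obs 13: x=1 → posterior Dirichlet(5, 5, 14/5, 16/5, 26/3)

k = 10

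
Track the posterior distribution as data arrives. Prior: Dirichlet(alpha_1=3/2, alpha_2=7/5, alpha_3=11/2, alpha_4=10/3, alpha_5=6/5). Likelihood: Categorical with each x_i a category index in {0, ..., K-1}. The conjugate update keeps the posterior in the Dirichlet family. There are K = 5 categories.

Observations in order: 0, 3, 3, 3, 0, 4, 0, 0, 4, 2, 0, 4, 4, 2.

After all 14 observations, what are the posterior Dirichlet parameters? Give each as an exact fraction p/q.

alpha_1=13/2, alpha_2=7/5, alpha_3=15/2, alpha_4=19/3, alpha_5=26/5

obs 1: x=0 → posterior Dirichlet(5/2, 7/5, 11/2, 10/3, 6/5)
obs 2: x=3 → posterior Dirichlet(5/2, 7/5, 11/2, 13/3, 6/5)
obs 3: x=3 → posterior Dirichlet(5/2, 7/5, 11/2, 16/3, 6/5)
obs 4: x=3 → posterior Dirichlet(5/2, 7/5, 11/2, 19/3, 6/5)
obs 5: x=0 → posterior Dirichlet(7/2, 7/5, 11/2, 19/3, 6/5)
obs 6: x=4 → posterior Dirichlet(7/2, 7/5, 11/2, 19/3, 11/5)
obs 7: x=0 → posterior Dirichlet(9/2, 7/5, 11/2, 19/3, 11/5)
obs 8: x=0 → posterior Dirichlet(11/2, 7/5, 11/2, 19/3, 11/5)
obs 9: x=4 → posterior Dirichlet(11/2, 7/5, 11/2, 19/3, 16/5)
obs 10: x=2 → posterior Dirichlet(11/2, 7/5, 13/2, 19/3, 16/5)
obs 11: x=0 → posterior Dirichlet(13/2, 7/5, 13/2, 19/3, 16/5)
obs 12: x=4 → posterior Dirichlet(13/2, 7/5, 13/2, 19/3, 21/5)
obs 13: x=4 → posterior Dirichlet(13/2, 7/5, 13/2, 19/3, 26/5)
obs 14: x=2 → posterior Dirichlet(13/2, 7/5, 15/2, 19/3, 26/5)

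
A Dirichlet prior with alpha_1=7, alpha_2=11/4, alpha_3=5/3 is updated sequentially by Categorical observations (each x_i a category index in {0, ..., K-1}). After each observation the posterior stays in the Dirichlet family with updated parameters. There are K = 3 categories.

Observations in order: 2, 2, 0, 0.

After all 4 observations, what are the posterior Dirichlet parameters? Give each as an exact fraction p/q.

alpha_1=9, alpha_2=11/4, alpha_3=11/3

obs 1: x=2 → posterior Dirichlet(7, 11/4, 8/3)
obs 2: x=2 → posterior Dirichlet(7, 11/4, 11/3)
obs 3: x=0 → posterior Dirichlet(8, 11/4, 11/3)
obs 4: x=0 → posterior Dirichlet(9, 11/4, 11/3)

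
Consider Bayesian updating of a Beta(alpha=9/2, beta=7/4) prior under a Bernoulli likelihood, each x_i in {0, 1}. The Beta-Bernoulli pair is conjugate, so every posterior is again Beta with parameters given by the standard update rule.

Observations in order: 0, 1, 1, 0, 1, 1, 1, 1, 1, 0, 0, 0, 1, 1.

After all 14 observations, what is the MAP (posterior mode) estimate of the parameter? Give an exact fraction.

50/73

obs 1: x=0 → posterior Beta(9/2, 11/4)
obs 2: x=1 → posterior Beta(11/2, 11/4)
obs 3: x=1 → posterior Beta(13/2, 11/4)
obs 4: x=0 → posterior Beta(13/2, 15/4)
obs 5: x=1 → posterior Beta(15/2, 15/4)
obs 6: x=1 → posterior Beta(17/2, 15/4)
obs 7: x=1 → posterior Beta(19/2, 15/4)
obs 8: x=1 → posterior Beta(21/2, 15/4)
obs 9: x=1 → posterior Beta(23/2, 15/4)
obs 10: x=0 → posterior Beta(23/2, 19/4)
obs 11: x=0 → posterior Beta(23/2, 23/4)
obs 12: x=0 → posterior Beta(23/2, 27/4)
obs 13: x=1 → posterior Beta(25/2, 27/4)
obs 14: x=1 → posterior Beta(27/2, 27/4)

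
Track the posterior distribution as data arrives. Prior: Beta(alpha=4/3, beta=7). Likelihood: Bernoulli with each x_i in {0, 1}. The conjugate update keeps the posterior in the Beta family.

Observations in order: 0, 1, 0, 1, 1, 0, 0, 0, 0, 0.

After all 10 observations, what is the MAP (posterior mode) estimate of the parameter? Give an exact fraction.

10/49

obs 1: x=0 → posterior Beta(4/3, 8)
obs 2: x=1 → posterior Beta(7/3, 8)
obs 3: x=0 → posterior Beta(7/3, 9)
obs 4: x=1 → posterior Beta(10/3, 9)
obs 5: x=1 → posterior Beta(13/3, 9)
obs 6: x=0 → posterior Beta(13/3, 10)
obs 7: x=0 → posterior Beta(13/3, 11)
obs 8: x=0 → posterior Beta(13/3, 12)
obs 9: x=0 → posterior Beta(13/3, 13)
obs 10: x=0 → posterior Beta(13/3, 14)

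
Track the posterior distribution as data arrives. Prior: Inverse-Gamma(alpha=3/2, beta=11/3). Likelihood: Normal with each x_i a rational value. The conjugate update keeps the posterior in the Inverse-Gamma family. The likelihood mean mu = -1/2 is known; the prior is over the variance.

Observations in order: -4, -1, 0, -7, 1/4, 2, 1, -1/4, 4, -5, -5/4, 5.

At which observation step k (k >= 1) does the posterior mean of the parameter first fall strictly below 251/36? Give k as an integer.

obs 1: x=-4 → posterior Inverse-Gamma(2, 235/24)
obs 2: x=-1 → posterior Inverse-Gamma(5/2, 119/12)
obs 3: x=0 → posterior Inverse-Gamma(3, 241/24)
obs 4: x=-7 → posterior Inverse-Gamma(7/2, 187/6)
obs 5: x=1/4 → posterior Inverse-Gamma(4, 3019/96)
obs 6: x=2 → posterior Inverse-Gamma(9/2, 3319/96)
obs 7: x=1 → posterior Inverse-Gamma(5, 3427/96)
obs 8: x=-1/4 → posterior Inverse-Gamma(11/2, 1715/48)
obs 9: x=4 → posterior Inverse-Gamma(6, 2201/48)
obs 10: x=-5 → posterior Inverse-Gamma(13/2, 2687/48)
obs 11: x=-5/4 → posterior Inverse-Gamma(7, 5401/96)
obs 12: x=5 → posterior Inverse-Gamma(15/2, 6853/96)

k = 2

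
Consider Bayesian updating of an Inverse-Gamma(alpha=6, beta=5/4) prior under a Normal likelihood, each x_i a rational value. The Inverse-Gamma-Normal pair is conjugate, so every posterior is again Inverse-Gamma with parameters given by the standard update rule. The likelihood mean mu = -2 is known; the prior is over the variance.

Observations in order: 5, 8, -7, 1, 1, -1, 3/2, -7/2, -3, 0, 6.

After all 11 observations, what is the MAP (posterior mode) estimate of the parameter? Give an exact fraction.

obs 1: x=5 → posterior Inverse-Gamma(13/2, 103/4)
obs 2: x=8 → posterior Inverse-Gamma(7, 303/4)
obs 3: x=-7 → posterior Inverse-Gamma(15/2, 353/4)
obs 4: x=1 → posterior Inverse-Gamma(8, 371/4)
obs 5: x=1 → posterior Inverse-Gamma(17/2, 389/4)
obs 6: x=-1 → posterior Inverse-Gamma(9, 391/4)
obs 7: x=3/2 → posterior Inverse-Gamma(19/2, 831/8)
obs 8: x=-7/2 → posterior Inverse-Gamma(10, 105)
obs 9: x=-3 → posterior Inverse-Gamma(21/2, 211/2)
obs 10: x=0 → posterior Inverse-Gamma(11, 215/2)
obs 11: x=6 → posterior Inverse-Gamma(23/2, 279/2)

279/25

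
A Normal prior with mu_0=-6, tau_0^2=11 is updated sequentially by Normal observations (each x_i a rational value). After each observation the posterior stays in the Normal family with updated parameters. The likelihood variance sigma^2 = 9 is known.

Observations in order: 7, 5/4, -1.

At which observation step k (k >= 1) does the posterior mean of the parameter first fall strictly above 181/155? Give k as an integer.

obs 1: x=7 → posterior Normal(23/20, 99/20)
obs 2: x=5/4 → posterior Normal(147/124, 99/31)
obs 3: x=-1 → posterior Normal(103/168, 33/14)

k = 2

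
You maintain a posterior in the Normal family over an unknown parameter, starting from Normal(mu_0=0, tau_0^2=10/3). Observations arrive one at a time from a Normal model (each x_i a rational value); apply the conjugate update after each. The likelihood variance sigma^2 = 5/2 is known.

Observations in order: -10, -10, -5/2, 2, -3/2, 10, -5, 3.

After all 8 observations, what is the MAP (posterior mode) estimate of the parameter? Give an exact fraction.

obs 1: x=-10 → posterior Normal(-40/7, 10/7)
obs 2: x=-10 → posterior Normal(-80/11, 10/11)
obs 3: x=-5/2 → posterior Normal(-6, 2/3)
obs 4: x=2 → posterior Normal(-82/19, 10/19)
obs 5: x=-3/2 → posterior Normal(-88/23, 10/23)
obs 6: x=10 → posterior Normal(-16/9, 10/27)
obs 7: x=-5 → posterior Normal(-68/31, 10/31)
obs 8: x=3 → posterior Normal(-8/5, 2/7)

-8/5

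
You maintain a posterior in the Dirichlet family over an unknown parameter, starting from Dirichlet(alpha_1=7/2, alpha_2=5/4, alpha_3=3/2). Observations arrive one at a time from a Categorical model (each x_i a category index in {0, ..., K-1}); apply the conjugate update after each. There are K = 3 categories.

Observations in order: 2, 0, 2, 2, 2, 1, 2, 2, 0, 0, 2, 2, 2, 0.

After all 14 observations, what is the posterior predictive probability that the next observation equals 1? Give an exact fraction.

obs 1: x=2 → posterior Dirichlet(7/2, 5/4, 5/2)
obs 2: x=0 → posterior Dirichlet(9/2, 5/4, 5/2)
obs 3: x=2 → posterior Dirichlet(9/2, 5/4, 7/2)
obs 4: x=2 → posterior Dirichlet(9/2, 5/4, 9/2)
obs 5: x=2 → posterior Dirichlet(9/2, 5/4, 11/2)
obs 6: x=1 → posterior Dirichlet(9/2, 9/4, 11/2)
obs 7: x=2 → posterior Dirichlet(9/2, 9/4, 13/2)
obs 8: x=2 → posterior Dirichlet(9/2, 9/4, 15/2)
obs 9: x=0 → posterior Dirichlet(11/2, 9/4, 15/2)
obs 10: x=0 → posterior Dirichlet(13/2, 9/4, 15/2)
obs 11: x=2 → posterior Dirichlet(13/2, 9/4, 17/2)
obs 12: x=2 → posterior Dirichlet(13/2, 9/4, 19/2)
obs 13: x=2 → posterior Dirichlet(13/2, 9/4, 21/2)
obs 14: x=0 → posterior Dirichlet(15/2, 9/4, 21/2)

1/9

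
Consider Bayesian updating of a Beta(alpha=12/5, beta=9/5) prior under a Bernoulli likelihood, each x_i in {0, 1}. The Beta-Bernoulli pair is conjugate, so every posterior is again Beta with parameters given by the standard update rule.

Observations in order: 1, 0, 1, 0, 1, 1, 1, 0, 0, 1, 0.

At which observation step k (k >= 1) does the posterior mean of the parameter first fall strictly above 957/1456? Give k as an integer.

k = 7

obs 1: x=1 → posterior Beta(17/5, 9/5)
obs 2: x=0 → posterior Beta(17/5, 14/5)
obs 3: x=1 → posterior Beta(22/5, 14/5)
obs 4: x=0 → posterior Beta(22/5, 19/5)
obs 5: x=1 → posterior Beta(27/5, 19/5)
obs 6: x=1 → posterior Beta(32/5, 19/5)
obs 7: x=1 → posterior Beta(37/5, 19/5)
obs 8: x=0 → posterior Beta(37/5, 24/5)
obs 9: x=0 → posterior Beta(37/5, 29/5)
obs 10: x=1 → posterior Beta(42/5, 29/5)
obs 11: x=0 → posterior Beta(42/5, 34/5)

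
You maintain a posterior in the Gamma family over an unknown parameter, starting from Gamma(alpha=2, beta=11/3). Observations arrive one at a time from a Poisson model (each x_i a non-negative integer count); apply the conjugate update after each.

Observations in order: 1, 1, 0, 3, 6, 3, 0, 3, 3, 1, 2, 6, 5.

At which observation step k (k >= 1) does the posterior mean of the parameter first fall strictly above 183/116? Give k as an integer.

k = 6

obs 1: x=1 → posterior Gamma(3, 14/3)
obs 2: x=1 → posterior Gamma(4, 17/3)
obs 3: x=0 → posterior Gamma(4, 20/3)
obs 4: x=3 → posterior Gamma(7, 23/3)
obs 5: x=6 → posterior Gamma(13, 26/3)
obs 6: x=3 → posterior Gamma(16, 29/3)
obs 7: x=0 → posterior Gamma(16, 32/3)
obs 8: x=3 → posterior Gamma(19, 35/3)
obs 9: x=3 → posterior Gamma(22, 38/3)
obs 10: x=1 → posterior Gamma(23, 41/3)
obs 11: x=2 → posterior Gamma(25, 44/3)
obs 12: x=6 → posterior Gamma(31, 47/3)
obs 13: x=5 → posterior Gamma(36, 50/3)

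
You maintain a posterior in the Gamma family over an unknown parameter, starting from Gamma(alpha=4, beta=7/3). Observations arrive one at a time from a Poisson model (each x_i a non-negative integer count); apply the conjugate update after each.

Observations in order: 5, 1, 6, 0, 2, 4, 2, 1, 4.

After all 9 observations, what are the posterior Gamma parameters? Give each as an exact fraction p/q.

obs 1: x=5 → posterior Gamma(9, 10/3)
obs 2: x=1 → posterior Gamma(10, 13/3)
obs 3: x=6 → posterior Gamma(16, 16/3)
obs 4: x=0 → posterior Gamma(16, 19/3)
obs 5: x=2 → posterior Gamma(18, 22/3)
obs 6: x=4 → posterior Gamma(22, 25/3)
obs 7: x=2 → posterior Gamma(24, 28/3)
obs 8: x=1 → posterior Gamma(25, 31/3)
obs 9: x=4 → posterior Gamma(29, 34/3)

alpha=29, beta=34/3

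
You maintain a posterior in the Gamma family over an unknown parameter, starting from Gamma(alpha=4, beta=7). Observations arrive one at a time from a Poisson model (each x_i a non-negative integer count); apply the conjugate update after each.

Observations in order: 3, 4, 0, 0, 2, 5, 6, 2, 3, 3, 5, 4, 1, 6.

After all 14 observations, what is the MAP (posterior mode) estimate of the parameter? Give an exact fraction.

obs 1: x=3 → posterior Gamma(7, 8)
obs 2: x=4 → posterior Gamma(11, 9)
obs 3: x=0 → posterior Gamma(11, 10)
obs 4: x=0 → posterior Gamma(11, 11)
obs 5: x=2 → posterior Gamma(13, 12)
obs 6: x=5 → posterior Gamma(18, 13)
obs 7: x=6 → posterior Gamma(24, 14)
obs 8: x=2 → posterior Gamma(26, 15)
obs 9: x=3 → posterior Gamma(29, 16)
obs 10: x=3 → posterior Gamma(32, 17)
obs 11: x=5 → posterior Gamma(37, 18)
obs 12: x=4 → posterior Gamma(41, 19)
obs 13: x=1 → posterior Gamma(42, 20)
obs 14: x=6 → posterior Gamma(48, 21)

47/21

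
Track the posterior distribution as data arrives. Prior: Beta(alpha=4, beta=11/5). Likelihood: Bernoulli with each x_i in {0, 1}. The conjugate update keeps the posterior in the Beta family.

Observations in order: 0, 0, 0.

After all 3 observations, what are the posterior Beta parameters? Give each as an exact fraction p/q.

obs 1: x=0 → posterior Beta(4, 16/5)
obs 2: x=0 → posterior Beta(4, 21/5)
obs 3: x=0 → posterior Beta(4, 26/5)

alpha=4, beta=26/5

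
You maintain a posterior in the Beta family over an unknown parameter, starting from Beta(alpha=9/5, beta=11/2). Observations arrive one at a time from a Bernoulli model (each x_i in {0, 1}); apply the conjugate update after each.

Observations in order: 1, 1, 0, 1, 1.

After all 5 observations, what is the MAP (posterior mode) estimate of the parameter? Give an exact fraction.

obs 1: x=1 → posterior Beta(14/5, 11/2)
obs 2: x=1 → posterior Beta(19/5, 11/2)
obs 3: x=0 → posterior Beta(19/5, 13/2)
obs 4: x=1 → posterior Beta(24/5, 13/2)
obs 5: x=1 → posterior Beta(29/5, 13/2)

48/103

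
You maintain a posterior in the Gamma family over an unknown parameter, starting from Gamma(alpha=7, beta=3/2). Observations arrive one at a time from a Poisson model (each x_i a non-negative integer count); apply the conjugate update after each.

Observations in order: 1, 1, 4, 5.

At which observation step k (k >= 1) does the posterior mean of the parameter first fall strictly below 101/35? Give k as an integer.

obs 1: x=1 → posterior Gamma(8, 5/2)
obs 2: x=1 → posterior Gamma(9, 7/2)
obs 3: x=4 → posterior Gamma(13, 9/2)
obs 4: x=5 → posterior Gamma(18, 11/2)

k = 2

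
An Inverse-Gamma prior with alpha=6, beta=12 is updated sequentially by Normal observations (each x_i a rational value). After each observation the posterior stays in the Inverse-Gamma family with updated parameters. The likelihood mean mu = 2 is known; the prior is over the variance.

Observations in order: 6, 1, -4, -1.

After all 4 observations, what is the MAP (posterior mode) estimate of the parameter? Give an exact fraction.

43/9

obs 1: x=6 → posterior Inverse-Gamma(13/2, 20)
obs 2: x=1 → posterior Inverse-Gamma(7, 41/2)
obs 3: x=-4 → posterior Inverse-Gamma(15/2, 77/2)
obs 4: x=-1 → posterior Inverse-Gamma(8, 43)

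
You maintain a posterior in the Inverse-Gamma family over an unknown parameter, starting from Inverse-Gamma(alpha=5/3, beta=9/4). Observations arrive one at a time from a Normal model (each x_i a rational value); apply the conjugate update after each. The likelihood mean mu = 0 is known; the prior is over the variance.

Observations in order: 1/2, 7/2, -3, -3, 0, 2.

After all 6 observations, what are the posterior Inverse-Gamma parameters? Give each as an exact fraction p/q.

obs 1: x=1/2 → posterior Inverse-Gamma(13/6, 19/8)
obs 2: x=7/2 → posterior Inverse-Gamma(8/3, 17/2)
obs 3: x=-3 → posterior Inverse-Gamma(19/6, 13)
obs 4: x=-3 → posterior Inverse-Gamma(11/3, 35/2)
obs 5: x=0 → posterior Inverse-Gamma(25/6, 35/2)
obs 6: x=2 → posterior Inverse-Gamma(14/3, 39/2)

alpha=14/3, beta=39/2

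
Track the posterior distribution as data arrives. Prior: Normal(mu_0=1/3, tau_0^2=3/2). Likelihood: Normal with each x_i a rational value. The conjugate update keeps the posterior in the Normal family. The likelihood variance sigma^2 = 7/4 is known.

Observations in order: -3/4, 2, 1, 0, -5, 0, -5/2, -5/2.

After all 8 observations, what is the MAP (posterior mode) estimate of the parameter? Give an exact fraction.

obs 1: x=-3/4 → posterior Normal(-1/6, 21/26)
obs 2: x=2 → posterior Normal(59/114, 21/38)
obs 3: x=1 → posterior Normal(19/30, 21/50)
obs 4: x=0 → posterior Normal(95/186, 21/62)
obs 5: x=-5 → posterior Normal(-85/222, 21/74)
obs 6: x=0 → posterior Normal(-85/258, 21/86)
obs 7: x=-5/2 → posterior Normal(-25/42, 3/14)
obs 8: x=-5/2 → posterior Normal(-53/66, 21/110)

-53/66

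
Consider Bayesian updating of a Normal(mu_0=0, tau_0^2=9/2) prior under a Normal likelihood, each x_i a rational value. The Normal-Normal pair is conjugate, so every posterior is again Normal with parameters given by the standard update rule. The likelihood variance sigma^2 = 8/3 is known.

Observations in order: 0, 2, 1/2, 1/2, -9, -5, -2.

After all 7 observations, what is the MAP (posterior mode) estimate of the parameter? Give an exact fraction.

obs 1: x=0 → posterior Normal(0, 72/43)
obs 2: x=2 → posterior Normal(27/35, 36/35)
obs 3: x=1/2 → posterior Normal(135/194, 72/97)
obs 4: x=1/2 → posterior Normal(81/124, 18/31)
obs 5: x=-9 → posterior Normal(-162/151, 72/151)
obs 6: x=-5 → posterior Normal(-297/178, 36/89)
obs 7: x=-2 → posterior Normal(-351/205, 72/205)

-351/205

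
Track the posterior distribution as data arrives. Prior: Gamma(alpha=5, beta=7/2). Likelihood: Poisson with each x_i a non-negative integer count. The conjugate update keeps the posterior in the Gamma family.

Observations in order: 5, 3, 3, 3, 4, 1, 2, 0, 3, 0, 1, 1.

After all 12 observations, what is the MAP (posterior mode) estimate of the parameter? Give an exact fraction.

obs 1: x=5 → posterior Gamma(10, 9/2)
obs 2: x=3 → posterior Gamma(13, 11/2)
obs 3: x=3 → posterior Gamma(16, 13/2)
obs 4: x=3 → posterior Gamma(19, 15/2)
obs 5: x=4 → posterior Gamma(23, 17/2)
obs 6: x=1 → posterior Gamma(24, 19/2)
obs 7: x=2 → posterior Gamma(26, 21/2)
obs 8: x=0 → posterior Gamma(26, 23/2)
obs 9: x=3 → posterior Gamma(29, 25/2)
obs 10: x=0 → posterior Gamma(29, 27/2)
obs 11: x=1 → posterior Gamma(30, 29/2)
obs 12: x=1 → posterior Gamma(31, 31/2)

60/31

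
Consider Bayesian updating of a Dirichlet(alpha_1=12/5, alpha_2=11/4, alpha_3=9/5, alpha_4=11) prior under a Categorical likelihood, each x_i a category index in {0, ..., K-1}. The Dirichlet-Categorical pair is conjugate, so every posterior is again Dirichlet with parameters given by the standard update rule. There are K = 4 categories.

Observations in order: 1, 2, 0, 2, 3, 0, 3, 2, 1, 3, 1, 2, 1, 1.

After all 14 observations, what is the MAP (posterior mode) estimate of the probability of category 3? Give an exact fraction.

20/43

obs 1: x=1 → posterior Dirichlet(12/5, 15/4, 9/5, 11)
obs 2: x=2 → posterior Dirichlet(12/5, 15/4, 14/5, 11)
obs 3: x=0 → posterior Dirichlet(17/5, 15/4, 14/5, 11)
obs 4: x=2 → posterior Dirichlet(17/5, 15/4, 19/5, 11)
obs 5: x=3 → posterior Dirichlet(17/5, 15/4, 19/5, 12)
obs 6: x=0 → posterior Dirichlet(22/5, 15/4, 19/5, 12)
obs 7: x=3 → posterior Dirichlet(22/5, 15/4, 19/5, 13)
obs 8: x=2 → posterior Dirichlet(22/5, 15/4, 24/5, 13)
obs 9: x=1 → posterior Dirichlet(22/5, 19/4, 24/5, 13)
obs 10: x=3 → posterior Dirichlet(22/5, 19/4, 24/5, 14)
obs 11: x=1 → posterior Dirichlet(22/5, 23/4, 24/5, 14)
obs 12: x=2 → posterior Dirichlet(22/5, 23/4, 29/5, 14)
obs 13: x=1 → posterior Dirichlet(22/5, 27/4, 29/5, 14)
obs 14: x=1 → posterior Dirichlet(22/5, 31/4, 29/5, 14)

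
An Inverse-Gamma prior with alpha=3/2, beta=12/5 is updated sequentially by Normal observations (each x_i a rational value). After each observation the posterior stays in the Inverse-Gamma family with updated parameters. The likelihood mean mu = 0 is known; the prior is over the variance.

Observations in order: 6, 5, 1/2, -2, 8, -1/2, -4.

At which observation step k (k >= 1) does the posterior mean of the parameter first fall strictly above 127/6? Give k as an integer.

obs 1: x=6 → posterior Inverse-Gamma(2, 102/5)
obs 2: x=5 → posterior Inverse-Gamma(5/2, 329/10)
obs 3: x=1/2 → posterior Inverse-Gamma(3, 1321/40)
obs 4: x=-2 → posterior Inverse-Gamma(7/2, 1401/40)
obs 5: x=8 → posterior Inverse-Gamma(4, 2681/40)
obs 6: x=-1/2 → posterior Inverse-Gamma(9/2, 1343/20)
obs 7: x=-4 → posterior Inverse-Gamma(5, 1503/20)

k = 2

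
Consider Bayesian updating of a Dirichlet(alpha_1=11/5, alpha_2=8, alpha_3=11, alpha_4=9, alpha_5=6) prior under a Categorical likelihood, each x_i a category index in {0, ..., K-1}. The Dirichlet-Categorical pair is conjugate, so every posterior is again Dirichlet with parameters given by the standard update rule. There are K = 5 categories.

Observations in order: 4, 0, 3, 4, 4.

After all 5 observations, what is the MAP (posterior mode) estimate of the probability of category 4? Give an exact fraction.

obs 1: x=4 → posterior Dirichlet(11/5, 8, 11, 9, 7)
obs 2: x=0 → posterior Dirichlet(16/5, 8, 11, 9, 7)
obs 3: x=3 → posterior Dirichlet(16/5, 8, 11, 10, 7)
obs 4: x=4 → posterior Dirichlet(16/5, 8, 11, 10, 8)
obs 5: x=4 → posterior Dirichlet(16/5, 8, 11, 10, 9)

40/181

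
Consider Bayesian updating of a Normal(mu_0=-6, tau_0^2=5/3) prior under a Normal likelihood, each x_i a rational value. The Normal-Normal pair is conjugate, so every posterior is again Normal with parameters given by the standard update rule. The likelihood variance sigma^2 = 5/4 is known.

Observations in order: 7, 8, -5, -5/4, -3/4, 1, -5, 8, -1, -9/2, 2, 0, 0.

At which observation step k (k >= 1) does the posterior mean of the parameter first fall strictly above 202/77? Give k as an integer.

obs 1: x=7 → posterior Normal(10/7, 5/7)
obs 2: x=8 → posterior Normal(42/11, 5/11)
obs 3: x=-5 → posterior Normal(22/15, 1/3)
obs 4: x=-5/4 → posterior Normal(17/19, 5/19)
obs 5: x=-3/4 → posterior Normal(14/23, 5/23)
obs 6: x=1 → posterior Normal(2/3, 5/27)
obs 7: x=-5 → posterior Normal(-2/31, 5/31)
obs 8: x=8 → posterior Normal(6/7, 1/7)
obs 9: x=-1 → posterior Normal(2/3, 5/39)
obs 10: x=-9/2 → posterior Normal(8/43, 5/43)
obs 11: x=2 → posterior Normal(16/47, 5/47)
obs 12: x=0 → posterior Normal(16/51, 5/51)
obs 13: x=0 → posterior Normal(16/55, 1/11)

k = 2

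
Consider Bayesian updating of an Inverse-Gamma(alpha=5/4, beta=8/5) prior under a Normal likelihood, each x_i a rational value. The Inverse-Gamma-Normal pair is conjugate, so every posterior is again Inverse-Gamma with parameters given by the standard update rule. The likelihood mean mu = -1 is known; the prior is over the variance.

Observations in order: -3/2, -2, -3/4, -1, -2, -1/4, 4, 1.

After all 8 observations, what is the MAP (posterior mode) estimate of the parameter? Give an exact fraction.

1403/500

obs 1: x=-3/2 → posterior Inverse-Gamma(7/4, 69/40)
obs 2: x=-2 → posterior Inverse-Gamma(9/4, 89/40)
obs 3: x=-3/4 → posterior Inverse-Gamma(11/4, 361/160)
obs 4: x=-1 → posterior Inverse-Gamma(13/4, 361/160)
obs 5: x=-2 → posterior Inverse-Gamma(15/4, 441/160)
obs 6: x=-1/4 → posterior Inverse-Gamma(17/4, 243/80)
obs 7: x=4 → posterior Inverse-Gamma(19/4, 1243/80)
obs 8: x=1 → posterior Inverse-Gamma(21/4, 1403/80)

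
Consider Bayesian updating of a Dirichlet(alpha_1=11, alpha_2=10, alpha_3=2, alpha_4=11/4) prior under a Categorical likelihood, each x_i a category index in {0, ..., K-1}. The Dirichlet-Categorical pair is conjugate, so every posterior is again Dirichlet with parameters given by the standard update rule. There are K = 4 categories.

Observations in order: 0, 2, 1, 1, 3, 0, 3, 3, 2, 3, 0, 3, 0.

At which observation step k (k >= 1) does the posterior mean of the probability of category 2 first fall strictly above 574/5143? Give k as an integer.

obs 1: x=0 → posterior Dirichlet(12, 10, 2, 11/4)
obs 2: x=2 → posterior Dirichlet(12, 10, 3, 11/4)
obs 3: x=1 → posterior Dirichlet(12, 11, 3, 11/4)
obs 4: x=1 → posterior Dirichlet(12, 12, 3, 11/4)
obs 5: x=3 → posterior Dirichlet(12, 12, 3, 15/4)
obs 6: x=0 → posterior Dirichlet(13, 12, 3, 15/4)
obs 7: x=3 → posterior Dirichlet(13, 12, 3, 19/4)
obs 8: x=3 → posterior Dirichlet(13, 12, 3, 23/4)
obs 9: x=2 → posterior Dirichlet(13, 12, 4, 23/4)
obs 10: x=3 → posterior Dirichlet(13, 12, 4, 27/4)
obs 11: x=0 → posterior Dirichlet(14, 12, 4, 27/4)
obs 12: x=3 → posterior Dirichlet(14, 12, 4, 31/4)
obs 13: x=0 → posterior Dirichlet(15, 12, 4, 31/4)

k = 9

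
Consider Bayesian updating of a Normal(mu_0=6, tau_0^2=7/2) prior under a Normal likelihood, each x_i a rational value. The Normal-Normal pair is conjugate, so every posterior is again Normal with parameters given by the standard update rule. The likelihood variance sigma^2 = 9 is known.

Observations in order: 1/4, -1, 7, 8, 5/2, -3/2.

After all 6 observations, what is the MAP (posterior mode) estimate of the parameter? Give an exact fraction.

obs 1: x=1/4 → posterior Normal(439/100, 63/25)
obs 2: x=-1 → posterior Normal(411/128, 63/32)
obs 3: x=7 → posterior Normal(607/156, 21/13)
obs 4: x=8 → posterior Normal(831/184, 63/46)
obs 5: x=5/2 → posterior Normal(17/4, 63/53)
obs 6: x=-3/2 → posterior Normal(859/240, 21/20)

859/240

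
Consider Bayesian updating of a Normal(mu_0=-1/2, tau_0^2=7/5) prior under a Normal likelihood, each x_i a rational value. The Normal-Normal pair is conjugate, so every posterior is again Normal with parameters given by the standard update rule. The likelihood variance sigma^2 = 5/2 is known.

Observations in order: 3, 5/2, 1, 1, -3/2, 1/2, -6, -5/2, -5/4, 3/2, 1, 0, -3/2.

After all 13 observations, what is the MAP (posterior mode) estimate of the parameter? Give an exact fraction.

-44/207

obs 1: x=3 → posterior Normal(59/78, 35/39)
obs 2: x=5/2 → posterior Normal(129/106, 35/53)
obs 3: x=1 → posterior Normal(157/134, 35/67)
obs 4: x=1 → posterior Normal(185/162, 35/81)
obs 5: x=-3/2 → posterior Normal(143/190, 7/19)
obs 6: x=1/2 → posterior Normal(157/218, 35/109)
obs 7: x=-6 → posterior Normal(-11/246, 35/123)
obs 8: x=-5/2 → posterior Normal(-81/274, 35/137)
obs 9: x=-5/4 → posterior Normal(-58/151, 35/151)
obs 10: x=3/2 → posterior Normal(-37/165, 7/33)
obs 11: x=1 → posterior Normal(-23/179, 35/179)
obs 12: x=0 → posterior Normal(-23/193, 35/193)
obs 13: x=-3/2 → posterior Normal(-44/207, 35/207)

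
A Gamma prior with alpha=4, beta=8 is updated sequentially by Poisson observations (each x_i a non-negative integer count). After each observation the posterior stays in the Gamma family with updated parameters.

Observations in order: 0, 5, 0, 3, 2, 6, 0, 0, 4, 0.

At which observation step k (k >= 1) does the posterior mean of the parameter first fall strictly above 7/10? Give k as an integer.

k = 2

obs 1: x=0 → posterior Gamma(4, 9)
obs 2: x=5 → posterior Gamma(9, 10)
obs 3: x=0 → posterior Gamma(9, 11)
obs 4: x=3 → posterior Gamma(12, 12)
obs 5: x=2 → posterior Gamma(14, 13)
obs 6: x=6 → posterior Gamma(20, 14)
obs 7: x=0 → posterior Gamma(20, 15)
obs 8: x=0 → posterior Gamma(20, 16)
obs 9: x=4 → posterior Gamma(24, 17)
obs 10: x=0 → posterior Gamma(24, 18)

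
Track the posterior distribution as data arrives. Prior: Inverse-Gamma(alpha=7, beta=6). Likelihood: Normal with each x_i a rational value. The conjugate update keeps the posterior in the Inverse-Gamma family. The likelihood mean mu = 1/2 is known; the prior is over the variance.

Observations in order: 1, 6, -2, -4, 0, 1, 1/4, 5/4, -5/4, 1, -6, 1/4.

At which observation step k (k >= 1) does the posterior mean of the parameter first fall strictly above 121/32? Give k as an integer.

k = 4

obs 1: x=1 → posterior Inverse-Gamma(15/2, 49/8)
obs 2: x=6 → posterior Inverse-Gamma(8, 85/4)
obs 3: x=-2 → posterior Inverse-Gamma(17/2, 195/8)
obs 4: x=-4 → posterior Inverse-Gamma(9, 69/2)
obs 5: x=0 → posterior Inverse-Gamma(19/2, 277/8)
obs 6: x=1 → posterior Inverse-Gamma(10, 139/4)
obs 7: x=1/4 → posterior Inverse-Gamma(21/2, 1113/32)
obs 8: x=5/4 → posterior Inverse-Gamma(11, 561/16)
obs 9: x=-5/4 → posterior Inverse-Gamma(23/2, 1171/32)
obs 10: x=1 → posterior Inverse-Gamma(12, 1175/32)
obs 11: x=-6 → posterior Inverse-Gamma(25/2, 1851/32)
obs 12: x=1/4 → posterior Inverse-Gamma(13, 463/8)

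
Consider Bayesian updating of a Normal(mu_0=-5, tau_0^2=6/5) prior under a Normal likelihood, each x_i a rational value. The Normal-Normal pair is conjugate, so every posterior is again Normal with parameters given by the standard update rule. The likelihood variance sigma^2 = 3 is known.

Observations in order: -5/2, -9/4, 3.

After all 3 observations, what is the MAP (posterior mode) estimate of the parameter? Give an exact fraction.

obs 1: x=-5/2 → posterior Normal(-30/7, 6/7)
obs 2: x=-9/4 → posterior Normal(-23/6, 2/3)
obs 3: x=3 → posterior Normal(-57/22, 6/11)

-57/22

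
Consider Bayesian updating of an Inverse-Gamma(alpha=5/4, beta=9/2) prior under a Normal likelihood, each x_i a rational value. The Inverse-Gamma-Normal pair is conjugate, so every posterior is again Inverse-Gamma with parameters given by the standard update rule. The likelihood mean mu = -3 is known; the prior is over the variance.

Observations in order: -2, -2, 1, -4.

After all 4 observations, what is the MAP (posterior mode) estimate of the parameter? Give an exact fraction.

56/17

obs 1: x=-2 → posterior Inverse-Gamma(7/4, 5)
obs 2: x=-2 → posterior Inverse-Gamma(9/4, 11/2)
obs 3: x=1 → posterior Inverse-Gamma(11/4, 27/2)
obs 4: x=-4 → posterior Inverse-Gamma(13/4, 14)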